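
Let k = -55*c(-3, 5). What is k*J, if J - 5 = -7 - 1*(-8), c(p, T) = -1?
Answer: 330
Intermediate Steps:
k = 55 (k = -55*(-1) = 55)
J = 6 (J = 5 + (-7 - 1*(-8)) = 5 + (-7 + 8) = 5 + 1 = 6)
k*J = 55*6 = 330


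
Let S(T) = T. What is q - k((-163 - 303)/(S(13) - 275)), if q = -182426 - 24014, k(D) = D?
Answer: -27043873/131 ≈ -2.0644e+5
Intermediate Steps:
q = -206440
q - k((-163 - 303)/(S(13) - 275)) = -206440 - (-163 - 303)/(13 - 275) = -206440 - (-466)/(-262) = -206440 - (-466)*(-1)/262 = -206440 - 1*233/131 = -206440 - 233/131 = -27043873/131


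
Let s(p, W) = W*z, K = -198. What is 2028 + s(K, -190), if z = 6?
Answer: 888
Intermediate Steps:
s(p, W) = 6*W (s(p, W) = W*6 = 6*W)
2028 + s(K, -190) = 2028 + 6*(-190) = 2028 - 1140 = 888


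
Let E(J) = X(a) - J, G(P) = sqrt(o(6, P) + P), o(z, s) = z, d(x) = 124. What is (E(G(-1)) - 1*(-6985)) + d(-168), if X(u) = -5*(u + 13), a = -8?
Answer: 7084 - sqrt(5) ≈ 7081.8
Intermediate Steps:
X(u) = -65 - 5*u (X(u) = -5*(13 + u) = -65 - 5*u)
G(P) = sqrt(6 + P)
E(J) = -25 - J (E(J) = (-65 - 5*(-8)) - J = (-65 + 40) - J = -25 - J)
(E(G(-1)) - 1*(-6985)) + d(-168) = ((-25 - sqrt(6 - 1)) - 1*(-6985)) + 124 = ((-25 - sqrt(5)) + 6985) + 124 = (6960 - sqrt(5)) + 124 = 7084 - sqrt(5)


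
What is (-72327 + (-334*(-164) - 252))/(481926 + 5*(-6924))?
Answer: -17803/447306 ≈ -0.039800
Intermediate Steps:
(-72327 + (-334*(-164) - 252))/(481926 + 5*(-6924)) = (-72327 + (54776 - 252))/(481926 - 34620) = (-72327 + 54524)/447306 = -17803*1/447306 = -17803/447306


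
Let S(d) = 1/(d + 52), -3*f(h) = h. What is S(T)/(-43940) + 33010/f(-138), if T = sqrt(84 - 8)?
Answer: 36651993277/51075180 + sqrt(19)/57737160 ≈ 717.61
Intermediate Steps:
T = 2*sqrt(19) (T = sqrt(76) = 2*sqrt(19) ≈ 8.7178)
f(h) = -h/3
S(d) = 1/(52 + d)
S(T)/(-43940) + 33010/f(-138) = 1/((52 + 2*sqrt(19))*(-43940)) + 33010/((-1/3*(-138))) = -1/43940/(52 + 2*sqrt(19)) + 33010/46 = -1/(43940*(52 + 2*sqrt(19))) + 33010*(1/46) = -1/(43940*(52 + 2*sqrt(19))) + 16505/23 = 16505/23 - 1/(43940*(52 + 2*sqrt(19)))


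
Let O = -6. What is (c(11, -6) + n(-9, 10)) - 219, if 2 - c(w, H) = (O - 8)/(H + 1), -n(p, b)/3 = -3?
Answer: -1054/5 ≈ -210.80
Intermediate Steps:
n(p, b) = 9 (n(p, b) = -3*(-3) = 9)
c(w, H) = 2 + 14/(1 + H) (c(w, H) = 2 - (-6 - 8)/(H + 1) = 2 - (-14)/(1 + H) = 2 + 14/(1 + H))
(c(11, -6) + n(-9, 10)) - 219 = (2*(8 - 6)/(1 - 6) + 9) - 219 = (2*2/(-5) + 9) - 219 = (2*(-1/5)*2 + 9) - 219 = (-4/5 + 9) - 219 = 41/5 - 219 = -1054/5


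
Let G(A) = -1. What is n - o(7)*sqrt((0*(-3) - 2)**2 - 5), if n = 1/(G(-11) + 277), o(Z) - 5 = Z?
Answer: 1/276 - 12*I ≈ 0.0036232 - 12.0*I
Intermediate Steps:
o(Z) = 5 + Z
n = 1/276 (n = 1/(-1 + 277) = 1/276 ≈ 0.0036232)
n - o(7)*sqrt((0*(-3) - 2)**2 - 5) = 1/276 - (5 + 7)*sqrt((0*(-3) - 2)**2 - 5) = 1/276 - 12*sqrt((0 - 2)**2 - 5) = 1/276 - 12*sqrt((-2)**2 - 5) = 1/276 - 12*sqrt(4 - 5) = 1/276 - 12*sqrt(-1) = 1/276 - 12*I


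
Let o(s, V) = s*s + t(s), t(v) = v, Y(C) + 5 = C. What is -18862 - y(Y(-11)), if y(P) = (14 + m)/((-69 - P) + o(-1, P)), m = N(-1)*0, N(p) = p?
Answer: -999672/53 ≈ -18862.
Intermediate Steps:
Y(C) = -5 + C
m = 0 (m = -1*0 = 0)
o(s, V) = s + s² (o(s, V) = s*s + s = s² + s = s + s²)
y(P) = 14/(-69 - P) (y(P) = (14 + 0)/((-69 - P) - (1 - 1)) = 14/((-69 - P) - 1*0) = 14/((-69 - P) + 0) = 14/(-69 - P))
-18862 - y(Y(-11)) = -18862 - (-14)/(69 + (-5 - 11)) = -18862 - (-14)/(69 - 16) = -18862 - (-14)/53 = -18862 - 1*(-14/53) = -18862 + 14/53 = -999672/53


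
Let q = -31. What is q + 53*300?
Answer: 15869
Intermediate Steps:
q + 53*300 = -31 + 53*300 = -31 + 15900 = 15869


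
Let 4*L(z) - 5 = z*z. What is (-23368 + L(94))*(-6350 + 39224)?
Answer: -1391079747/2 ≈ -6.9554e+8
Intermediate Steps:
L(z) = 5/4 + z²/4 (L(z) = 5/4 + (z*z)/4 = 5/4 + z²/4)
(-23368 + L(94))*(-6350 + 39224) = (-23368 + (5/4 + (¼)*94²))*(-6350 + 39224) = (-23368 + (5/4 + (¼)*8836))*32874 = (-23368 + (5/4 + 2209))*32874 = (-23368 + 8841/4)*32874 = -84631/4*32874 = -1391079747/2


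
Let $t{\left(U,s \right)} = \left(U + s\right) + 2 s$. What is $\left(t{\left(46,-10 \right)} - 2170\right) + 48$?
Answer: $-2106$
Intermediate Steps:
$t{\left(U,s \right)} = U + 3 s$
$\left(t{\left(46,-10 \right)} - 2170\right) + 48 = \left(\left(46 + 3 \left(-10\right)\right) - 2170\right) + 48 = \left(\left(46 - 30\right) - 2170\right) + 48 = \left(16 - 2170\right) + 48 = -2154 + 48 = -2106$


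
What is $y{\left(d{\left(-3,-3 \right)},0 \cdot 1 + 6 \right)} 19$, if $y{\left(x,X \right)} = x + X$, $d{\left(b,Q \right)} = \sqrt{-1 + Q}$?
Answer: $114 + 38 i \approx 114.0 + 38.0 i$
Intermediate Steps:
$y{\left(x,X \right)} = X + x$
$y{\left(d{\left(-3,-3 \right)},0 \cdot 1 + 6 \right)} 19 = \left(\left(0 \cdot 1 + 6\right) + \sqrt{-1 - 3}\right) 19 = \left(\left(0 + 6\right) + \sqrt{-4}\right) 19 = \left(6 + 2 i\right) 19 = 114 + 38 i$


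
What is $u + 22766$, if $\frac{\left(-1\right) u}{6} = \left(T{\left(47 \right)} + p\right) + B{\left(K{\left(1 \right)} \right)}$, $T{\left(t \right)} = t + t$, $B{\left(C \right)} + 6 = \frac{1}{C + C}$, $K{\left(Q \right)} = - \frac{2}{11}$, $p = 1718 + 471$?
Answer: $\frac{18241}{2} \approx 9120.5$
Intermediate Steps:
$p = 2189$
$K{\left(Q \right)} = - \frac{2}{11}$ ($K{\left(Q \right)} = \left(-2\right) \frac{1}{11} = - \frac{2}{11}$)
$B{\left(C \right)} = -6 + \frac{1}{2 C}$ ($B{\left(C \right)} = -6 + \frac{1}{C + C} = -6 + \frac{1}{2 C}$)
$T{\left(t \right)} = 2 t$
$u = - \frac{27291}{2}$ ($u = - 6 \left(\left(2 \cdot 47 + 2189\right) - \left(6 - \frac{1}{2 \left(- \frac{2}{11}\right)}\right)\right) = - 6 \left(\left(94 + 2189\right) + \left(-6 + \frac{1}{2} \left(- \frac{11}{2}\right)\right)\right) = - 6 \left(2283 - \frac{35}{4}\right) = \left(-6\right) \frac{9097}{4} = - \frac{27291}{2} \approx -13646.0$)
$u + 22766 = - \frac{27291}{2} + 22766 = \frac{18241}{2}$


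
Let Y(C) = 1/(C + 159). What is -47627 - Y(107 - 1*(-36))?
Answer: -14383355/302 ≈ -47627.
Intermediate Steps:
Y(C) = 1/(159 + C)
-47627 - Y(107 - 1*(-36)) = -47627 - 1/(159 + (107 - 1*(-36))) = -47627 - 1/(159 + (107 + 36)) = -47627 - 1/(159 + 143) = -47627 - 1/302 = -14383355/302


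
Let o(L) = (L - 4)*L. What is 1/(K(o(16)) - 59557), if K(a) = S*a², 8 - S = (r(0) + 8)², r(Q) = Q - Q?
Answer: -1/2123941 ≈ -4.7082e-7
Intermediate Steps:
r(Q) = 0
S = -56 (S = 8 - (0 + 8)² = 8 - 1*8² = 8 - 1*64 = 8 - 64 = -56)
o(L) = L*(-4 + L) (o(L) = (-4 + L)*L = L*(-4 + L))
K(a) = -56*a²
1/(K(o(16)) - 59557) = 1/(-56*256*(-4 + 16)² - 59557) = 1/(-56*(16*12)² - 59557) = 1/(-56*192² - 59557) = 1/(-56*36864 - 59557) = 1/(-2064384 - 59557) = 1/(-2123941) = -1/2123941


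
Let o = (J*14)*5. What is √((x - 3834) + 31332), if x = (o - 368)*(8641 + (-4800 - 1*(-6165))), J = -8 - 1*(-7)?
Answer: 13*I*√25770 ≈ 2086.9*I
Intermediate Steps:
J = -1 (J = -8 + 7 = -1)
o = -70 (o = -1*14*5 = -14*5 = -70)
x = -4382628 (x = (-70 - 368)*(8641 + (-4800 - 1*(-6165))) = -438*(8641 + (-4800 + 6165)) = -438*(8641 + 1365) = -438*10006 = -4382628)
√((x - 3834) + 31332) = √((-4382628 - 3834) + 31332) = √(-4386462 + 31332) = √(-4355130) = 13*I*√25770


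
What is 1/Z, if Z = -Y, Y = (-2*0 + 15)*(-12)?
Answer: 1/180 ≈ 0.0055556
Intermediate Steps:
Y = -180 (Y = (0 + 15)*(-12) = 15*(-12) = -180)
Z = 180 (Z = -1*(-180) = 180)
1/Z = 1/180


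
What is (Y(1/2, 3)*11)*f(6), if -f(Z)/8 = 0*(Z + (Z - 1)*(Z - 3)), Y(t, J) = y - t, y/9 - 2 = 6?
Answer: 0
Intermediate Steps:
y = 72 (y = 18 + 9*6 = 18 + 54 = 72)
Y(t, J) = 72 - t
f(Z) = 0 (f(Z) = -0*(Z + (Z - 1)*(Z - 3)) = -0*(Z + (-1 + Z)*(-3 + Z)) = -8*0 = 0)
(Y(1/2, 3)*11)*f(6) = ((72 - 1/2)*11)*0 = ((72 - 1*½)*11)*0 = ((72 - ½)*11)*0 = ((143/2)*11)*0 = (1573/2)*0 = 0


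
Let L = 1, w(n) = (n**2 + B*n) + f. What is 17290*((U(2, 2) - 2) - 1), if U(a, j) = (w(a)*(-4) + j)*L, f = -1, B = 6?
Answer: -1054690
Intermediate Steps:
w(n) = -1 + n**2 + 6*n (w(n) = (n**2 + 6*n) - 1 = -1 + n**2 + 6*n)
U(a, j) = 4 + j - 24*a - 4*a**2 (U(a, j) = ((-1 + a**2 + 6*a)*(-4) + j)*1 = ((4 - 24*a - 4*a**2) + j)*1 = (4 + j - 24*a - 4*a**2)*1 = 4 + j - 24*a - 4*a**2)
17290*((U(2, 2) - 2) - 1) = 17290*(((4 + 2 - 24*2 - 4*2**2) - 2) - 1) = 17290*(((4 + 2 - 48 - 4*4) - 2) - 1) = 17290*(((4 + 2 - 48 - 16) - 2) - 1) = 17290*((-58 - 2) - 1) = 17290*(-60 - 1) = 17290*(-61) = -1054690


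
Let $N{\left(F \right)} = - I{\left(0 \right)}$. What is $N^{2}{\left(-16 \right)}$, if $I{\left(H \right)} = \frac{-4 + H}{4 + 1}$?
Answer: $\frac{16}{25} \approx 0.64$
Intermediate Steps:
$I{\left(H \right)} = - \frac{4}{5} + \frac{H}{5}$ ($I{\left(H \right)} = \frac{-4 + H}{5} = \left(-4 + H\right) \frac{1}{5} = - \frac{4}{5} + \frac{H}{5}$)
$N{\left(F \right)} = \frac{4}{5}$ ($N{\left(F \right)} = - (- \frac{4}{5} + \frac{1}{5} \cdot 0) = - (- \frac{4}{5} + 0) = \left(-1\right) \left(- \frac{4}{5}\right) = \frac{4}{5}$)
$N^{2}{\left(-16 \right)} = \left(\frac{4}{5}\right)^{2} = \frac{16}{25}$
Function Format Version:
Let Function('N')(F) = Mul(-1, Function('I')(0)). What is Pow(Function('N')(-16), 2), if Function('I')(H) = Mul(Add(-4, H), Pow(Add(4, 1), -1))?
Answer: Rational(16, 25) ≈ 0.64000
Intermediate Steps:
Function('I')(H) = Add(Rational(-4, 5), Mul(Rational(1, 5), H)) (Function('I')(H) = Mul(Add(-4, H), Pow(5, -1)) = Mul(Add(-4, H), Rational(1, 5)) = Add(Rational(-4, 5), Mul(Rational(1, 5), H)))
Function('N')(F) = Rational(4, 5) (Function('N')(F) = Mul(-1, Add(Rational(-4, 5), Mul(Rational(1, 5), 0))) = Mul(-1, Add(Rational(-4, 5), 0)) = Mul(-1, Rational(-4, 5)) = Rational(4, 5))
Pow(Function('N')(-16), 2) = Pow(Rational(4, 5), 2) = Rational(16, 25)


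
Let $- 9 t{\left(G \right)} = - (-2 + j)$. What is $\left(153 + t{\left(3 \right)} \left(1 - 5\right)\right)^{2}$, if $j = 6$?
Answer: $\frac{1852321}{81} \approx 22868.0$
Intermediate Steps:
$t{\left(G \right)} = \frac{4}{9}$ ($t{\left(G \right)} = - \frac{\left(-1\right) \left(-2 + 6\right)}{9} = - \frac{\left(-1\right) 4}{9} = \left(- \frac{1}{9}\right) \left(-4\right) = \frac{4}{9}$)
$\left(153 + t{\left(3 \right)} \left(1 - 5\right)\right)^{2} = \left(153 + \frac{4 \left(1 - 5\right)}{9}\right)^{2} = \left(153 + \frac{4}{9} \left(-4\right)\right)^{2} = \left(153 - \frac{16}{9}\right)^{2} = \left(\frac{1361}{9}\right)^{2} = \frac{1852321}{81}$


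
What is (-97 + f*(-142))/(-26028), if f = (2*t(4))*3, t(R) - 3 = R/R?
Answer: 3505/26028 ≈ 0.13466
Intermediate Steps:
t(R) = 4 (t(R) = 3 + R/R = 3 + 1 = 4)
f = 24 (f = (2*4)*3 = 8*3 = 24)
(-97 + f*(-142))/(-26028) = (-97 + 24*(-142))/(-26028) = (-97 - 3408)*(-1/26028) = -3505*(-1/26028) = 3505/26028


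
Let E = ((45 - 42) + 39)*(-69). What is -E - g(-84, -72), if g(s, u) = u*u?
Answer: -2286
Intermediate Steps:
E = -2898 (E = (3 + 39)*(-69) = 42*(-69) = -2898)
g(s, u) = u**2
-E - g(-84, -72) = -1*(-2898) - 1*(-72)**2 = 2898 - 1*5184 = 2898 - 5184 = -2286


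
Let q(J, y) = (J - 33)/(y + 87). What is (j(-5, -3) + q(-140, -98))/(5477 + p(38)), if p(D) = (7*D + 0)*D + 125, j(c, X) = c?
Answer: 59/86405 ≈ 0.00068283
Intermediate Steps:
q(J, y) = (-33 + J)/(87 + y)
p(D) = 125 + 7*D² (p(D) = (7*D)*D + 125 = 7*D² + 125 = 125 + 7*D²)
(j(-5, -3) + q(-140, -98))/(5477 + p(38)) = (-5 + (-33 - 140)/(87 - 98))/(5477 + (125 + 7*38²)) = (-5 - 173/(-11))/(5477 + (125 + 7*1444)) = (-5 - 1/11*(-173))/(5477 + (125 + 10108)) = (-5 + 173/11)/(5477 + 10233) = (118/11)/15710 = (118/11)*(1/15710) = 59/86405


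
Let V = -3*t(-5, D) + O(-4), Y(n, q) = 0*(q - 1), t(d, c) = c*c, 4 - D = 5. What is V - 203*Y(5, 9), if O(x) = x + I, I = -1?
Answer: -8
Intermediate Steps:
D = -1 (D = 4 - 1*5 = 4 - 5 = -1)
t(d, c) = c²
Y(n, q) = 0 (Y(n, q) = 0*(-1 + q) = 0)
O(x) = -1 + x (O(x) = x - 1 = -1 + x)
V = -8 (V = -3*(-1)² + (-1 - 4) = -3*1 - 5 = -3 - 5 = -8)
V - 203*Y(5, 9) = -8 - 203*0 = -8 + 0 = -8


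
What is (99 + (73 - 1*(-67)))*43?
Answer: 10277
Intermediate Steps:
(99 + (73 - 1*(-67)))*43 = (99 + (73 + 67))*43 = (99 + 140)*43 = 239*43 = 10277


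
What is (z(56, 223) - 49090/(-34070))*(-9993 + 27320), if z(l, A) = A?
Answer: 13249437090/3407 ≈ 3.8889e+6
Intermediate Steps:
(z(56, 223) - 49090/(-34070))*(-9993 + 27320) = (223 - 49090/(-34070))*(-9993 + 27320) = (223 - 49090*(-1/34070))*17327 = (223 + 4909/3407)*17327 = (764670/3407)*17327 = 13249437090/3407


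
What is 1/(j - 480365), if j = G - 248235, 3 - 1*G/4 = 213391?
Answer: -1/1582152 ≈ -6.3205e-7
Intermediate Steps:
G = -853552 (G = 12 - 4*213391 = 12 - 853564 = -853552)
j = -1101787 (j = -853552 - 248235 = -1101787)
1/(j - 480365) = 1/(-1101787 - 480365) = 1/(-1582152) = -1/1582152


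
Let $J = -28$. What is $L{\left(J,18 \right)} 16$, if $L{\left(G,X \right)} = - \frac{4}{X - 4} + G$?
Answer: $- \frac{3168}{7} \approx -452.57$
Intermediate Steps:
$L{\left(G,X \right)} = G - \frac{4}{-4 + X}$ ($L{\left(G,X \right)} = - \frac{4}{-4 + X} + G = G - \frac{4}{-4 + X}$)
$L{\left(J,18 \right)} 16 = \frac{-4 - -112 - 504}{-4 + 18} \cdot 16 = \frac{-4 + 112 - 504}{14} \cdot 16 = \frac{1}{14} \left(-396\right) 16 = \left(- \frac{198}{7}\right) 16 = - \frac{3168}{7}$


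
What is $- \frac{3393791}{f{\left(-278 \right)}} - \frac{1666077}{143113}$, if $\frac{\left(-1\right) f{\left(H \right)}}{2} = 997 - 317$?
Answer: $\frac{483429746663}{194633680} \approx 2483.8$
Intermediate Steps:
$f{\left(H \right)} = -1360$ ($f{\left(H \right)} = - 2 \left(997 - 317\right) = \left(-2\right) 680 = -1360$)
$- \frac{3393791}{f{\left(-278 \right)}} - \frac{1666077}{143113} = - \frac{3393791}{-1360} - \frac{1666077}{143113} = \left(-3393791\right) \left(- \frac{1}{1360}\right) - \frac{1666077}{143113} = \frac{3393791}{1360} - \frac{1666077}{143113} = \frac{483429746663}{194633680}$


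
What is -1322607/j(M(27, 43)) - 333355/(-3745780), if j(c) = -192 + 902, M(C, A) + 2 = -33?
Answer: -495395816641/265950380 ≈ -1862.7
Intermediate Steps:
M(C, A) = -35 (M(C, A) = -2 - 33 = -35)
j(c) = 710
-1322607/j(M(27, 43)) - 333355/(-3745780) = -1322607/710 - 333355/(-3745780) = -1322607*1/710 - 333355*(-1/3745780) = -1322607/710 + 66671/749156 = -495395816641/265950380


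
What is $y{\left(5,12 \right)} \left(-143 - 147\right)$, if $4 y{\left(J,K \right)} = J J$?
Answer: $- \frac{3625}{2} \approx -1812.5$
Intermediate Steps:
$y{\left(J,K \right)} = \frac{J^{2}}{4}$ ($y{\left(J,K \right)} = \frac{J J}{4} = \frac{J^{2}}{4}$)
$y{\left(5,12 \right)} \left(-143 - 147\right) = \frac{5^{2}}{4} \left(-143 - 147\right) = \frac{1}{4} \cdot 25 \left(-290\right) = \frac{25}{4} \left(-290\right) = - \frac{3625}{2}$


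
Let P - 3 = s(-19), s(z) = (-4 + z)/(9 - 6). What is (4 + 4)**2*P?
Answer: -896/3 ≈ -298.67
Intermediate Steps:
s(z) = -4/3 + z/3 (s(z) = (-4 + z)/3 = (-4 + z)*(1/3) = -4/3 + z/3)
P = -14/3 (P = 3 + (-4/3 + (1/3)*(-19)) = 3 + (-4/3 - 19/3) = 3 - 23/3 = -14/3 ≈ -4.6667)
(4 + 4)**2*P = (4 + 4)**2*(-14/3) = 8**2*(-14/3) = 64*(-14/3) = -896/3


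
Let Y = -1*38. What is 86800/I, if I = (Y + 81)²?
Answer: 86800/1849 ≈ 46.944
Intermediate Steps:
Y = -38
I = 1849 (I = (-38 + 81)² = 43² = 1849)
86800/I = 86800/1849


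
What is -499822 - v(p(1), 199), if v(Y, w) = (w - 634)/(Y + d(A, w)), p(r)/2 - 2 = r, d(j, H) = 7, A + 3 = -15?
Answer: -6497251/13 ≈ -4.9979e+5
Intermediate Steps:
A = -18 (A = -3 - 15 = -18)
p(r) = 4 + 2*r
v(Y, w) = (-634 + w)/(7 + Y) (v(Y, w) = (w - 634)/(Y + 7) = (-634 + w)/(7 + Y))
-499822 - v(p(1), 199) = -499822 - (-634 + 199)/(7 + (4 + 2*1)) = -499822 - (-435)/(7 + (4 + 2)) = -499822 - (-435)/(7 + 6) = -499822 - (-435)/13 = -499822 - 1*(-435/13) = -499822 + 435/13 = -6497251/13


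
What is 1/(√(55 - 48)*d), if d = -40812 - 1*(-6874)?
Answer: -√7/237566 ≈ -1.1137e-5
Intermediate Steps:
d = -33938 (d = -40812 + 6874 = -33938)
1/(√(55 - 48)*d) = 1/(√(55 - 48)*(-33938)) = 1/(√7*(-33938)) = 1/(-33938*√7) = -√7/237566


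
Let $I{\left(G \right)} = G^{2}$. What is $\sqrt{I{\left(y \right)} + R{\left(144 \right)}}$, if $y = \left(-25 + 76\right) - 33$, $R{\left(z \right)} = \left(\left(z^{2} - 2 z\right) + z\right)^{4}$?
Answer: $18 \sqrt{554943933333505} \approx 4.2403 \cdot 10^{8}$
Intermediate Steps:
$R{\left(z \right)} = \left(z^{2} - z\right)^{4}$
$y = 18$ ($y = 51 - 33 = 18$)
$\sqrt{I{\left(y \right)} + R{\left(144 \right)}} = \sqrt{18^{2} + 144^{4} \left(-1 + 144\right)^{4}} = \sqrt{324 + 429981696 \cdot 143^{4}} = \sqrt{324 + 429981696 \cdot 418161601} = \sqrt{324 + 179801834400055296} = \sqrt{179801834400055620} = 18 \sqrt{554943933333505}$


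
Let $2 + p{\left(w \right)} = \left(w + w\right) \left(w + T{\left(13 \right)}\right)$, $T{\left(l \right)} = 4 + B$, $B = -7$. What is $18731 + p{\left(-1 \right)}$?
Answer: $18737$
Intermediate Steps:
$T{\left(l \right)} = -3$ ($T{\left(l \right)} = 4 - 7 = -3$)
$p{\left(w \right)} = -2 + 2 w \left(-3 + w\right)$ ($p{\left(w \right)} = -2 + \left(w + w\right) \left(w - 3\right) = -2 + 2 w \left(-3 + w\right)$)
$18731 + p{\left(-1 \right)} = 18731 - \left(-4 - 2\right) = 18731 + \left(-2 + 6 + 2 \cdot 1\right) = 18731 + \left(-2 + 6 + 2\right) = 18731 + 6 = 18737$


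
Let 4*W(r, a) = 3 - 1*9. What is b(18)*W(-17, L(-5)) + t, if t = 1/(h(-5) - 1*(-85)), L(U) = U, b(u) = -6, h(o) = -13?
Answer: 649/72 ≈ 9.0139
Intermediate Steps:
W(r, a) = -3/2 (W(r, a) = (3 - 1*9)/4 = (3 - 9)/4 = (1/4)*(-6) = -3/2)
t = 1/72 (t = 1/(-13 - 1*(-85)) = 1/(-13 + 85) = 1/72 ≈ 0.013889)
b(18)*W(-17, L(-5)) + t = -6*(-3/2) + 1/72 = 9 + 1/72 = 649/72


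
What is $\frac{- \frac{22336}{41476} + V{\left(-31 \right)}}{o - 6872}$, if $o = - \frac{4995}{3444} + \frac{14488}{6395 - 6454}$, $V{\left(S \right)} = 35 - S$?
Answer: $- \frac{45974449640}{4999773807547} \approx -0.0091953$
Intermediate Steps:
$o = - \frac{16730459}{67732}$ ($o = \left(-4995\right) \frac{1}{3444} + \frac{14488}{-59} = - \frac{1665}{1148} + 14488 \left(- \frac{1}{59}\right) = - \frac{1665}{1148} - \frac{14488}{59} = - \frac{16730459}{67732} \approx -247.01$)
$\frac{- \frac{22336}{41476} + V{\left(-31 \right)}}{o - 6872} = \frac{- \frac{22336}{41476} + \left(35 - -31\right)}{- \frac{16730459}{67732} - 6872} = \frac{\left(-22336\right) \frac{1}{41476} + \left(35 + 31\right)}{- \frac{482184763}{67732}} = \left(- \frac{5584}{10369} + 66\right) \left(- \frac{67732}{482184763}\right) = \frac{678770}{10369} \left(- \frac{67732}{482184763}\right) = - \frac{45974449640}{4999773807547}$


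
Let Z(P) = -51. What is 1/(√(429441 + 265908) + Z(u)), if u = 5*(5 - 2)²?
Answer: 17/230916 + √77261/230916 ≈ 0.0012773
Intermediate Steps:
u = 45 (u = 5*3² = 5*9 = 45)
1/(√(429441 + 265908) + Z(u)) = 1/(√(429441 + 265908) - 51) = 1/(√695349 - 51) = 1/(3*√77261 - 51) = 1/(-51 + 3*√77261)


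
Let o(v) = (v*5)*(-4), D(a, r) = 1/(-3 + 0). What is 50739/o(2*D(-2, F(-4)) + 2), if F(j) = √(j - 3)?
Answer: -152217/80 ≈ -1902.7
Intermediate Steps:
F(j) = √(-3 + j)
D(a, r) = -⅓ (D(a, r) = 1/(-3) = -⅓)
o(v) = -20*v (o(v) = (5*v)*(-4) = -20*v)
50739/o(2*D(-2, F(-4)) + 2) = 50739/((-20*(2*(-⅓) + 2))) = 50739/((-20*(-⅔ + 2))) = 50739/((-20*4/3)) = 50739/(-80/3) = 50739*(-3/80) = -152217/80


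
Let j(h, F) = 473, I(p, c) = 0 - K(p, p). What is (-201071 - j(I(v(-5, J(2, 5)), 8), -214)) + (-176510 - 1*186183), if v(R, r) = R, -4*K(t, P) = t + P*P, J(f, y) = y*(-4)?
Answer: -564237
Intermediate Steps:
J(f, y) = -4*y
K(t, P) = -t/4 - P²/4 (K(t, P) = -(t + P*P)/4 = -(t + P²)/4 = -t/4 - P²/4)
I(p, c) = p/4 + p²/4 (I(p, c) = 0 - (-p/4 - p²/4) = 0 + (p/4 + p²/4) = p/4 + p²/4)
(-201071 - j(I(v(-5, J(2, 5)), 8), -214)) + (-176510 - 1*186183) = (-201071 - 1*473) + (-176510 - 1*186183) = (-201071 - 473) + (-176510 - 186183) = -201544 - 362693 = -564237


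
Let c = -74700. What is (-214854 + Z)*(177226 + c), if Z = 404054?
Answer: 19397919200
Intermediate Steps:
(-214854 + Z)*(177226 + c) = (-214854 + 404054)*(177226 - 74700) = 189200*102526 = 19397919200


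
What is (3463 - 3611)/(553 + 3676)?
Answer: -148/4229 ≈ -0.034996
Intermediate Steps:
(3463 - 3611)/(553 + 3676) = -148/4229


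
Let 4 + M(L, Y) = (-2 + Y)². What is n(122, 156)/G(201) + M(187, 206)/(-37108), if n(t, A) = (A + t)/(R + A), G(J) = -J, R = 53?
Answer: -439598633/389717493 ≈ -1.1280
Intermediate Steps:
n(t, A) = (A + t)/(53 + A)
M(L, Y) = -4 + (-2 + Y)²
n(122, 156)/G(201) + M(187, 206)/(-37108) = ((156 + 122)/(53 + 156))/((-1*201)) + (206*(-4 + 206))/(-37108) = (278/209)/(-201) + (206*202)*(-1/37108) = ((1/209)*278)*(-1/201) + 41612*(-1/37108) = (278/209)*(-1/201) - 10403/9277 = -278/42009 - 10403/9277 = -439598633/389717493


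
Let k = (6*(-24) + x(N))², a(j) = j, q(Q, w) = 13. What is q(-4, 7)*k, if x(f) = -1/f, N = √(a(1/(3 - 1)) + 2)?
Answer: 1347866/5 + 3744*√10/5 ≈ 2.7194e+5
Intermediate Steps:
N = √10/2 (N = √(1/(3 - 1) + 2) = √(1/2 + 2) = √(½ + 2) = √(5/2) = √10/2 ≈ 1.5811)
k = (-144 - √10/5)² (k = (6*(-24) - 1/(√10/2))² = (-144 - √10/5)² ≈ 20919.)
q(-4, 7)*k = 13*((720 + √10)²/25) = 13*(720 + √10)²/25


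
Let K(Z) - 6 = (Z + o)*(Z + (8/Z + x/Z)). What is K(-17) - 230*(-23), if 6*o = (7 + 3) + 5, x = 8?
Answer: 188909/34 ≈ 5556.1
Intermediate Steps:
o = 5/2 (o = ((7 + 3) + 5)/6 = (10 + 5)/6 = (⅙)*15 = 5/2 ≈ 2.5000)
K(Z) = 6 + (5/2 + Z)*(Z + 16/Z) (K(Z) = 6 + (Z + 5/2)*(Z + (8/Z + 8/Z)) = 6 + (5/2 + Z)*(Z + 16/Z))
K(-17) - 230*(-23) = (22 + (-17)² + 40/(-17) + (5/2)*(-17)) - 230*(-23) = (22 + 289 + 40*(-1/17) - 85/2) + 5290 = (22 + 289 - 40/17 - 85/2) + 5290 = 9049/34 + 5290 = 188909/34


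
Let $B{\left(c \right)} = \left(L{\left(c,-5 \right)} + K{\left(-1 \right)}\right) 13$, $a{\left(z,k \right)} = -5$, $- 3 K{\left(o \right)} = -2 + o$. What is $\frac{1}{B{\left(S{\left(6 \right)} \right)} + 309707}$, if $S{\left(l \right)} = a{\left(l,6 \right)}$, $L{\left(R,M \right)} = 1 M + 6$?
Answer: $\frac{1}{309733} \approx 3.2286 \cdot 10^{-6}$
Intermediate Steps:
$K{\left(o \right)} = \frac{2}{3} - \frac{o}{3}$ ($K{\left(o \right)} = - \frac{-2 + o}{3} = \frac{2}{3} - \frac{o}{3}$)
$L{\left(R,M \right)} = 6 + M$ ($L{\left(R,M \right)} = M + 6 = 6 + M$)
$S{\left(l \right)} = -5$
$B{\left(c \right)} = 26$ ($B{\left(c \right)} = \left(\left(6 - 5\right) + \left(\frac{2}{3} - - \frac{1}{3}\right)\right) 13 = \left(1 + \left(\frac{2}{3} + \frac{1}{3}\right)\right) 13 = \left(1 + 1\right) 13 = 2 \cdot 13 = 26$)
$\frac{1}{B{\left(S{\left(6 \right)} \right)} + 309707} = \frac{1}{26 + 309707} = \frac{1}{309733}$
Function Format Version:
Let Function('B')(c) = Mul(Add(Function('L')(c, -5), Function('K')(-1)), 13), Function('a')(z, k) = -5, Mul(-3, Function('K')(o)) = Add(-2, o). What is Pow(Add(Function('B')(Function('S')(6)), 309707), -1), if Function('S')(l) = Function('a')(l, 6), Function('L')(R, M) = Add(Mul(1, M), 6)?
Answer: Rational(1, 309733) ≈ 3.2286e-6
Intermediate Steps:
Function('K')(o) = Add(Rational(2, 3), Mul(Rational(-1, 3), o)) (Function('K')(o) = Mul(Rational(-1, 3), Add(-2, o)) = Add(Rational(2, 3), Mul(Rational(-1, 3), o)))
Function('L')(R, M) = Add(6, M) (Function('L')(R, M) = Add(M, 6) = Add(6, M))
Function('S')(l) = -5
Function('B')(c) = 26 (Function('B')(c) = Mul(Add(Add(6, -5), Add(Rational(2, 3), Mul(Rational(-1, 3), -1))), 13) = Mul(Add(1, Add(Rational(2, 3), Rational(1, 3))), 13) = Mul(Add(1, 1), 13) = Mul(2, 13) = 26)
Pow(Add(Function('B')(Function('S')(6)), 309707), -1) = Pow(Add(26, 309707), -1) = Pow(309733, -1) = Rational(1, 309733)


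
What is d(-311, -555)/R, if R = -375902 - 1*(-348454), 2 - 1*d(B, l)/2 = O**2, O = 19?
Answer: 359/13724 ≈ 0.026159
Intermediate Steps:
d(B, l) = -718 (d(B, l) = 4 - 2*19**2 = 4 - 2*361 = 4 - 722 = -718)
R = -27448 (R = -375902 + 348454 = -27448)
d(-311, -555)/R = -718/(-27448) = -718*(-1/27448) = 359/13724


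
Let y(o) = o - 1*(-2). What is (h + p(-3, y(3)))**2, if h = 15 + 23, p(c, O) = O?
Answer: 1849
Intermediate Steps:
y(o) = 2 + o (y(o) = o + 2 = 2 + o)
h = 38
(h + p(-3, y(3)))**2 = (38 + (2 + 3))**2 = (38 + 5)**2 = 43**2 = 1849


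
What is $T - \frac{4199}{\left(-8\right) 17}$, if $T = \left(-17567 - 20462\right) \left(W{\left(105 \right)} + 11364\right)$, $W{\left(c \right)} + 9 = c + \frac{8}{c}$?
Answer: $- \frac{366084773521}{840} \approx -4.3582 \cdot 10^{8}$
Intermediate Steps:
$W{\left(c \right)} = -9 + c + \frac{8}{c}$ ($W{\left(c \right)} = -9 + \left(c + \frac{8}{c}\right) = -9 + c + \frac{8}{c}$)
$T = - \frac{45760599932}{105}$ ($T = \left(-17567 - 20462\right) \left(\left(-9 + 105 + \frac{8}{105}\right) + 11364\right) = - 38029 \left(\left(-9 + 105 + 8 \cdot \frac{1}{105}\right) + 11364\right) = - 38029 \left(\left(-9 + 105 + \frac{8}{105}\right) + 11364\right) = - 38029 \left(\frac{10088}{105} + 11364\right) = \left(-38029\right) \frac{1203308}{105} = - \frac{45760599932}{105} \approx -4.3582 \cdot 10^{8}$)
$T - \frac{4199}{\left(-8\right) 17} = - \frac{45760599932}{105} - \frac{4199}{\left(-8\right) 17} = - \frac{45760599932}{105} - \frac{4199}{-136} = - \frac{45760599932}{105} - - \frac{247}{8} = - \frac{45760599932}{105} + \frac{247}{8} = - \frac{366084773521}{840}$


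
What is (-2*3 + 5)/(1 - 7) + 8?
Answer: 49/6 ≈ 8.1667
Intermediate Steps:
(-2*3 + 5)/(1 - 7) + 8 = (-6 + 5)/(-6) + 8 = -⅙*(-1) + 8 = ⅙ + 8 = 49/6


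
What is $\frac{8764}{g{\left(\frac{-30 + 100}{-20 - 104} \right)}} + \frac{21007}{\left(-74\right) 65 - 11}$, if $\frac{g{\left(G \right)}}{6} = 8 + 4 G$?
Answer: $\frac{35759808}{143023} \approx 250.03$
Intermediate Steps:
$g{\left(G \right)} = 48 + 24 G$ ($g{\left(G \right)} = 6 \left(8 + 4 G\right) = 48 + 24 G$)
$\frac{8764}{g{\left(\frac{-30 + 100}{-20 - 104} \right)}} + \frac{21007}{\left(-74\right) 65 - 11} = \frac{8764}{48 + 24 \frac{-30 + 100}{-20 - 104}} + \frac{21007}{\left(-74\right) 65 - 11} = \frac{8764}{48 + 24 \frac{70}{-124}} + \frac{21007}{-4810 - 11} = \frac{8764}{48 + 24 \cdot 70 \left(- \frac{1}{124}\right)} + \frac{21007}{-4821} = \frac{8764}{48 + 24 \left(- \frac{35}{62}\right)} + 21007 \left(- \frac{1}{4821}\right) = \frac{8764}{48 - \frac{420}{31}} - \frac{21007}{4821} = \frac{8764}{\frac{1068}{31}} - \frac{21007}{4821} = 8764 \cdot \frac{31}{1068} - \frac{21007}{4821} = \frac{67921}{267} - \frac{21007}{4821} = \frac{35759808}{143023}$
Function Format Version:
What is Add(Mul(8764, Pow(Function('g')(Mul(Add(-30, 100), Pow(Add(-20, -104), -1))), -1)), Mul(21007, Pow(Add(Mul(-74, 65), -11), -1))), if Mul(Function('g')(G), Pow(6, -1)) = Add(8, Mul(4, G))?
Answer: Rational(35759808, 143023) ≈ 250.03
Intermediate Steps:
Function('g')(G) = Add(48, Mul(24, G)) (Function('g')(G) = Mul(6, Add(8, Mul(4, G))) = Add(48, Mul(24, G)))
Add(Mul(8764, Pow(Function('g')(Mul(Add(-30, 100), Pow(Add(-20, -104), -1))), -1)), Mul(21007, Pow(Add(Mul(-74, 65), -11), -1))) = Add(Mul(8764, Pow(Add(48, Mul(24, Mul(Add(-30, 100), Pow(Add(-20, -104), -1)))), -1)), Mul(21007, Pow(Add(Mul(-74, 65), -11), -1))) = Add(Mul(8764, Pow(Add(48, Mul(24, Mul(70, Pow(-124, -1)))), -1)), Mul(21007, Pow(Add(-4810, -11), -1))) = Add(Mul(8764, Pow(Add(48, Mul(24, Mul(70, Rational(-1, 124)))), -1)), Mul(21007, Pow(-4821, -1))) = Add(Mul(8764, Pow(Add(48, Mul(24, Rational(-35, 62))), -1)), Mul(21007, Rational(-1, 4821))) = Add(Mul(8764, Pow(Add(48, Rational(-420, 31)), -1)), Rational(-21007, 4821)) = Add(Mul(8764, Pow(Rational(1068, 31), -1)), Rational(-21007, 4821)) = Add(Mul(8764, Rational(31, 1068)), Rational(-21007, 4821)) = Add(Rational(67921, 267), Rational(-21007, 4821)) = Rational(35759808, 143023)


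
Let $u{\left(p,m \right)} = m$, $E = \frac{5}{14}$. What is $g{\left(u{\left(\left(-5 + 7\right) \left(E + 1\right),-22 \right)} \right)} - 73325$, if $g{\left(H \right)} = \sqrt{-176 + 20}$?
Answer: $-73325 + 2 i \sqrt{39} \approx -73325.0 + 12.49 i$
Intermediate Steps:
$E = \frac{5}{14}$ ($E = 5 \cdot \frac{1}{14} = \frac{5}{14} \approx 0.35714$)
$g{\left(H \right)} = 2 i \sqrt{39}$ ($g{\left(H \right)} = \sqrt{-156} = 2 i \sqrt{39}$)
$g{\left(u{\left(\left(-5 + 7\right) \left(E + 1\right),-22 \right)} \right)} - 73325 = 2 i \sqrt{39} - 73325 = -73325 + 2 i \sqrt{39}$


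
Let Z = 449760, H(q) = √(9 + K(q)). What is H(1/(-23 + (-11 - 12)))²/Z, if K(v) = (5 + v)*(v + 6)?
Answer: 82019/951692160 ≈ 8.6182e-5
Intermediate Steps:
K(v) = (5 + v)*(6 + v)
H(q) = √(39 + q² + 11*q) (H(q) = √(9 + (30 + q² + 11*q)) = √(39 + q² + 11*q))
H(1/(-23 + (-11 - 12)))²/Z = (√(39 + (1/(-23 + (-11 - 12)))² + 11/(-23 + (-11 - 12))))²/449760 = (√(39 + (1/(-23 - 23))² + 11/(-23 - 23)))²*(1/449760) = (√(39 + (1/(-46))² + 11/(-46)))²*(1/449760) = (√(39 + (-1/46)² + 11*(-1/46)))²*(1/449760) = (√(39 + 1/2116 - 11/46))²*(1/449760) = (√(82019/2116))²*(1/449760) = (√82019/46)²*(1/449760) = (82019/2116)*(1/449760) = 82019/951692160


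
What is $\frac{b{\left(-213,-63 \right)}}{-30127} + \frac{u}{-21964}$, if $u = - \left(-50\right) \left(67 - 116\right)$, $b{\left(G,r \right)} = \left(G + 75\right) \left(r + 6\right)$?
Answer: $- \frac{49478837}{330854714} \approx -0.14955$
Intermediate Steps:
$b{\left(G,r \right)} = \left(6 + r\right) \left(75 + G\right)$ ($b{\left(G,r \right)} = \left(75 + G\right) \left(6 + r\right) = \left(6 + r\right) \left(75 + G\right)$)
$u = -2450$ ($u = - \left(-50\right) \left(-49\right) = \left(-1\right) 2450 = -2450$)
$\frac{b{\left(-213,-63 \right)}}{-30127} + \frac{u}{-21964} = \frac{450 + 6 \left(-213\right) + 75 \left(-63\right) - -13419}{-30127} - \frac{2450}{-21964} = \left(450 - 1278 - 4725 + 13419\right) \left(- \frac{1}{30127}\right) - - \frac{1225}{10982} = 7866 \left(- \frac{1}{30127}\right) + \frac{1225}{10982} = - \frac{7866}{30127} + \frac{1225}{10982} = - \frac{49478837}{330854714}$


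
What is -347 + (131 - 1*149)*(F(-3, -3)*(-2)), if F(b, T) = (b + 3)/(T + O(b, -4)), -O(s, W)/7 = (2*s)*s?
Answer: -347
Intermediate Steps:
O(s, W) = -14*s² (O(s, W) = -7*2*s*s = -14*s²)
F(b, T) = (3 + b)/(T - 14*b²) (F(b, T) = (b + 3)/(T - 14*b²) = (3 + b)/(T - 14*b²))
-347 + (131 - 1*149)*(F(-3, -3)*(-2)) = -347 + (131 - 1*149)*(((3 - 3)/(-3 - 14*(-3)²))*(-2)) = -347 + (131 - 149)*((0/(-3 - 14*9))*(-2)) = -347 - 18*0/(-3 - 126)*(-2) = -347 - 18*0/(-129)*(-2) = -347 - 18*(-1/129*0)*(-2) = -347 - 0*(-2) = -347 - 18*0 = -347 + 0 = -347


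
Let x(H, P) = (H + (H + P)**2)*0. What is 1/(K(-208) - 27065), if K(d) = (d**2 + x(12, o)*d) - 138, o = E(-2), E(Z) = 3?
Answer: 1/16061 ≈ 6.2263e-5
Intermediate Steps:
o = 3
x(H, P) = 0
K(d) = -138 + d**2 (K(d) = (d**2 + 0*d) - 138 = (d**2 + 0) - 138 = d**2 - 138 = -138 + d**2)
1/(K(-208) - 27065) = 1/((-138 + (-208)**2) - 27065) = 1/((-138 + 43264) - 27065) = 1/(43126 - 27065) = 1/16061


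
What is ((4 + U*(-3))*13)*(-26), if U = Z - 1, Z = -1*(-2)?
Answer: -338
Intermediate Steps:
Z = 2
U = 1 (U = 2 - 1 = 1)
((4 + U*(-3))*13)*(-26) = ((4 + 1*(-3))*13)*(-26) = ((4 - 3)*13)*(-26) = (1*13)*(-26) = 13*(-26) = -338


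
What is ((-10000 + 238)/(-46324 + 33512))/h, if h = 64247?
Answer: 4881/411566282 ≈ 1.1860e-5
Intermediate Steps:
((-10000 + 238)/(-46324 + 33512))/h = ((-10000 + 238)/(-46324 + 33512))/64247 = -9762/(-12812)*(1/64247) = -9762*(-1/12812)*(1/64247) = (4881/6406)*(1/64247) = 4881/411566282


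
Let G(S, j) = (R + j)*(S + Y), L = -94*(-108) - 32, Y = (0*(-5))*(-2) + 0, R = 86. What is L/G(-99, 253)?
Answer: -920/3051 ≈ -0.30154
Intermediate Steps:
Y = 0 (Y = 0*(-2) + 0 = 0 + 0 = 0)
L = 10120 (L = 10152 - 32 = 10120)
G(S, j) = S*(86 + j) (G(S, j) = (86 + j)*(S + 0) = (86 + j)*S = S*(86 + j))
L/G(-99, 253) = 10120/((-99*(86 + 253))) = 10120/((-99*339)) = 10120/(-33561) = 10120*(-1/33561) = -920/3051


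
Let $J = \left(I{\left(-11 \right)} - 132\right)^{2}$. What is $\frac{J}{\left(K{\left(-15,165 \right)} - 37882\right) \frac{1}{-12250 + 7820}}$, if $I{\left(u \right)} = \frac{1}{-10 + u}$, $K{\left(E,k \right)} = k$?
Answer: $\frac{34064613470}{16633197} \approx 2048.0$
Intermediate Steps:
$J = \frac{7689529}{441}$ ($J = \left(\frac{1}{-10 - 11} - 132\right)^{2} = \left(\frac{1}{-21} - 132\right)^{2} = \left(- \frac{1}{21} - 132\right)^{2} = \left(- \frac{2773}{21}\right)^{2} = \frac{7689529}{441} \approx 17437.0$)
$\frac{J}{\left(K{\left(-15,165 \right)} - 37882\right) \frac{1}{-12250 + 7820}} = \frac{7689529}{441 \frac{165 - 37882}{-12250 + 7820}} = \frac{7689529}{441 \left(- \frac{37717}{-4430}\right)} = \frac{7689529}{441 \left(\left(-37717\right) \left(- \frac{1}{4430}\right)\right)} = \frac{7689529}{441 \cdot \frac{37717}{4430}} = \frac{7689529}{441} \cdot \frac{4430}{37717} = \frac{34064613470}{16633197}$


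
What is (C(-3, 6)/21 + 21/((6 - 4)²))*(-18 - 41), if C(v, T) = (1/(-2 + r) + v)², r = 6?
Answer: -111215/336 ≈ -331.00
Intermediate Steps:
C(v, T) = (¼ + v)² (C(v, T) = (1/(-2 + 6) + v)² = (1/4 + v)² = (¼ + v)²)
(C(-3, 6)/21 + 21/((6 - 4)²))*(-18 - 41) = (((1 + 4*(-3))²/16)/21 + 21/((6 - 4)²))*(-18 - 41) = (((1 - 12)²/16)*(1/21) + 21/(2²))*(-59) = (((1/16)*(-11)²)*(1/21) + 21/4)*(-59) = (((1/16)*121)*(1/21) + 21*(¼))*(-59) = ((121/16)*(1/21) + 21/4)*(-59) = (121/336 + 21/4)*(-59) = (1885/336)*(-59) = -111215/336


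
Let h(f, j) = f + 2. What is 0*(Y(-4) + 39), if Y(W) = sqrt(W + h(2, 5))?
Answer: 0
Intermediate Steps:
h(f, j) = 2 + f
Y(W) = sqrt(4 + W) (Y(W) = sqrt(W + (2 + 2)) = sqrt(W + 4) = sqrt(4 + W))
0*(Y(-4) + 39) = 0*(sqrt(4 - 4) + 39) = 0*(sqrt(0) + 39) = 0*(0 + 39) = 0*39 = 0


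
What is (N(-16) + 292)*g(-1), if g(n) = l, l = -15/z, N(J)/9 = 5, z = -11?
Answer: 5055/11 ≈ 459.55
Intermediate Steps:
N(J) = 45 (N(J) = 9*5 = 45)
l = 15/11 (l = -15/(-11) = -15*(-1/11) = 15/11 ≈ 1.3636)
g(n) = 15/11
(N(-16) + 292)*g(-1) = (45 + 292)*(15/11) = 337*(15/11) = 5055/11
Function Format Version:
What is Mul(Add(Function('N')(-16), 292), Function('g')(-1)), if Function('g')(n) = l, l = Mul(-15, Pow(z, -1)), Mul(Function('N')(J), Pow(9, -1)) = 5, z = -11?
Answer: Rational(5055, 11) ≈ 459.55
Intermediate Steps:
Function('N')(J) = 45 (Function('N')(J) = Mul(9, 5) = 45)
l = Rational(15, 11) (l = Mul(-15, Pow(-11, -1)) = Mul(-15, Rational(-1, 11)) = Rational(15, 11) ≈ 1.3636)
Function('g')(n) = Rational(15, 11)
Mul(Add(Function('N')(-16), 292), Function('g')(-1)) = Mul(Add(45, 292), Rational(15, 11)) = Mul(337, Rational(15, 11)) = Rational(5055, 11)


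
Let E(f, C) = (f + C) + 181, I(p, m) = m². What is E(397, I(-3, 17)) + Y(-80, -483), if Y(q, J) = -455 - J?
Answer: 895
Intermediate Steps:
E(f, C) = 181 + C + f (E(f, C) = (C + f) + 181 = 181 + C + f)
E(397, I(-3, 17)) + Y(-80, -483) = (181 + 17² + 397) + (-455 - 1*(-483)) = (181 + 289 + 397) + (-455 + 483) = 867 + 28 = 895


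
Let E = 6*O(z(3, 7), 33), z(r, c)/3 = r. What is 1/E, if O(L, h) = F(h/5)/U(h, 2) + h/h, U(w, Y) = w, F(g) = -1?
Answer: 11/64 ≈ 0.17188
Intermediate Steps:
z(r, c) = 3*r
O(L, h) = 1 - 1/h (O(L, h) = -1/h + h/h = -1/h + 1 = 1 - 1/h)
E = 64/11 (E = 6*((-1 + 33)/33) = 6*((1/33)*32) = 6*(32/33) = 64/11 ≈ 5.8182)
1/E = 1/(64/11) = 11/64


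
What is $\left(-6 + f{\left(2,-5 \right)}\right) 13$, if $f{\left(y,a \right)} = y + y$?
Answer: $-26$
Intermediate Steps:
$f{\left(y,a \right)} = 2 y$
$\left(-6 + f{\left(2,-5 \right)}\right) 13 = \left(-6 + 2 \cdot 2\right) 13 = \left(-6 + 4\right) 13 = \left(-2\right) 13 = -26$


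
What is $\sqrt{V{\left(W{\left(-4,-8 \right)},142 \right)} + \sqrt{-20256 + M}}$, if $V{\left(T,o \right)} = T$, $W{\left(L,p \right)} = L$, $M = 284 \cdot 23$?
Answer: $\sqrt{-4 + 2 i \sqrt{3431}} \approx 7.5239 + 7.7852 i$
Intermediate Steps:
$M = 6532$
$\sqrt{V{\left(W{\left(-4,-8 \right)},142 \right)} + \sqrt{-20256 + M}} = \sqrt{-4 + \sqrt{-20256 + 6532}} = \sqrt{-4 + \sqrt{-13724}} = \sqrt{-4 + 2 i \sqrt{3431}}$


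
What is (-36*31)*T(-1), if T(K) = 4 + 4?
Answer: -8928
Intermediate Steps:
T(K) = 8
(-36*31)*T(-1) = -36*31*8 = -1116*8 = -8928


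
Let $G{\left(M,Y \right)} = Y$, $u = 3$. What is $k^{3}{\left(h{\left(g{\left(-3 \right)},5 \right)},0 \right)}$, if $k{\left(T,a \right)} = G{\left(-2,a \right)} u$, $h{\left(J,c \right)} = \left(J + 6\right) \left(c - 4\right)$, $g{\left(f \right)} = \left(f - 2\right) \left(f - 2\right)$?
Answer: $0$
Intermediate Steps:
$g{\left(f \right)} = \left(-2 + f\right)^{2}$ ($g{\left(f \right)} = \left(-2 + f\right) \left(-2 + f\right) = \left(-2 + f\right)^{2}$)
$h{\left(J,c \right)} = \left(-4 + c\right) \left(6 + J\right)$ ($h{\left(J,c \right)} = \left(6 + J\right) \left(-4 + c\right) = \left(-4 + c\right) \left(6 + J\right)$)
$k{\left(T,a \right)} = 3 a$ ($k{\left(T,a \right)} = a 3 = 3 a$)
$k^{3}{\left(h{\left(g{\left(-3 \right)},5 \right)},0 \right)} = \left(3 \cdot 0\right)^{3} = 0^{3} = 0$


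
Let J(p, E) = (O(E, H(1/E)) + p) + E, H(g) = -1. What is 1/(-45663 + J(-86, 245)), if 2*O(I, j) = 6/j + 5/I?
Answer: -98/4459685 ≈ -2.1975e-5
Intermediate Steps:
O(I, j) = 3/j + 5/(2*I) (O(I, j) = (6/j + 5/I)/2 = (5/I + 6/j)/2 = 3/j + 5/(2*I))
J(p, E) = -3 + E + p + 5/(2*E) (J(p, E) = ((3/(-1) + 5/(2*E)) + p) + E = ((3*(-1) + 5/(2*E)) + p) + E = ((-3 + 5/(2*E)) + p) + E = (-3 + p + 5/(2*E)) + E = -3 + E + p + 5/(2*E))
1/(-45663 + J(-86, 245)) = 1/(-45663 + (-3 + 245 - 86 + (5/2)/245)) = 1/(-45663 + (-3 + 245 - 86 + (5/2)*(1/245))) = 1/(-45663 + (-3 + 245 - 86 + 1/98)) = 1/(-45663 + 15289/98) = 1/(-4459685/98) = -98/4459685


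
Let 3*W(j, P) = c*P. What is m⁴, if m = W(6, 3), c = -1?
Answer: 1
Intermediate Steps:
W(j, P) = -P/3 (W(j, P) = (-P)/3 = -P/3)
m = -1 (m = -⅓*3 = -1)
m⁴ = (-1)⁴ = 1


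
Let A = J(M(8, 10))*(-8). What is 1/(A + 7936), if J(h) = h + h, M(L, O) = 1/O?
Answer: 5/39672 ≈ 0.00012603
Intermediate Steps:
J(h) = 2*h
A = -8/5 (A = (2/10)*(-8) = (2*(1/10))*(-8) = (1/5)*(-8) = -8/5 ≈ -1.6000)
1/(A + 7936) = 1/(-8/5 + 7936) = 1/(39672/5) = 5/39672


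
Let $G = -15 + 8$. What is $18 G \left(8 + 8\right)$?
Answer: $-2016$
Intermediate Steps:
$G = -7$
$18 G \left(8 + 8\right) = 18 \left(-7\right) \left(8 + 8\right) = \left(-126\right) 16 = -2016$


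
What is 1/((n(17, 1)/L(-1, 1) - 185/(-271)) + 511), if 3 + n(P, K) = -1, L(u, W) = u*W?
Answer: 271/139750 ≈ 0.0019392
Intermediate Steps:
L(u, W) = W*u
n(P, K) = -4 (n(P, K) = -3 - 1 = -4)
1/((n(17, 1)/L(-1, 1) - 185/(-271)) + 511) = 1/((-4/(1*(-1)) - 185/(-271)) + 511) = 1/((-4/(-1) - 185*(-1/271)) + 511) = 1/((-4*(-1) + 185/271) + 511) = 1/((4 + 185/271) + 511) = 1/(1269/271 + 511) = 1/(139750/271) = 271/139750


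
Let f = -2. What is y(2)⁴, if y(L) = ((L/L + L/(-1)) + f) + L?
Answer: 1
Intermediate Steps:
y(L) = -1 (y(L) = ((L/L + L/(-1)) - 2) + L = ((1 + L*(-1)) - 2) + L = ((1 - L) - 2) + L = (-1 - L) + L = -1)
y(2)⁴ = (-1)⁴ = 1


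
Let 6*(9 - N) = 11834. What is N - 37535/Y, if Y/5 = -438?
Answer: -852433/438 ≈ -1946.2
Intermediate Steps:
Y = -2190 (Y = 5*(-438) = -2190)
N = -5890/3 (N = 9 - ⅙*11834 = 9 - 5917/3 = -5890/3 ≈ -1963.3)
N - 37535/Y = -5890/3 - 37535/(-2190) = -5890/3 - 37535*(-1)/2190 = -5890/3 - 1*(-7507/438) = -5890/3 + 7507/438 = -852433/438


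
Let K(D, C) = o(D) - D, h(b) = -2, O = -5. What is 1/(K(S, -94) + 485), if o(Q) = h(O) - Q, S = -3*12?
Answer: 1/555 ≈ 0.0018018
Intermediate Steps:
S = -36
o(Q) = -2 - Q
K(D, C) = -2 - 2*D (K(D, C) = (-2 - D) - D = -2 - 2*D)
1/(K(S, -94) + 485) = 1/((-2 - 2*(-36)) + 485) = 1/((-2 + 72) + 485) = 1/(70 + 485) = 1/555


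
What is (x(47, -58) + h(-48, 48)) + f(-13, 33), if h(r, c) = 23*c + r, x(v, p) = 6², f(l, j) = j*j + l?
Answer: 2168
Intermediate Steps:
f(l, j) = l + j² (f(l, j) = j² + l = l + j²)
x(v, p) = 36
h(r, c) = r + 23*c
(x(47, -58) + h(-48, 48)) + f(-13, 33) = (36 + (-48 + 23*48)) + (-13 + 33²) = (36 + (-48 + 1104)) + (-13 + 1089) = (36 + 1056) + 1076 = 1092 + 1076 = 2168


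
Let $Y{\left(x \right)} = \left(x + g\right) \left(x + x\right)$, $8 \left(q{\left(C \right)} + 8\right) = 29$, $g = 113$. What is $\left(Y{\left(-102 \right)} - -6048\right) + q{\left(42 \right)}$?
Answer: $\frac{30397}{8} \approx 3799.6$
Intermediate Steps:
$q{\left(C \right)} = - \frac{35}{8}$ ($q{\left(C \right)} = -8 + \frac{1}{8} \cdot 29 = -8 + \frac{29}{8} = - \frac{35}{8}$)
$Y{\left(x \right)} = 2 x \left(113 + x\right)$ ($Y{\left(x \right)} = \left(x + 113\right) \left(x + x\right) = \left(113 + x\right) 2 x = 2 x \left(113 + x\right)$)
$\left(Y{\left(-102 \right)} - -6048\right) + q{\left(42 \right)} = \left(2 \left(-102\right) \left(113 - 102\right) - -6048\right) - \frac{35}{8} = \left(2 \left(-102\right) 11 + 6048\right) - \frac{35}{8} = \left(-2244 + 6048\right) - \frac{35}{8} = 3804 - \frac{35}{8} = \frac{30397}{8}$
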